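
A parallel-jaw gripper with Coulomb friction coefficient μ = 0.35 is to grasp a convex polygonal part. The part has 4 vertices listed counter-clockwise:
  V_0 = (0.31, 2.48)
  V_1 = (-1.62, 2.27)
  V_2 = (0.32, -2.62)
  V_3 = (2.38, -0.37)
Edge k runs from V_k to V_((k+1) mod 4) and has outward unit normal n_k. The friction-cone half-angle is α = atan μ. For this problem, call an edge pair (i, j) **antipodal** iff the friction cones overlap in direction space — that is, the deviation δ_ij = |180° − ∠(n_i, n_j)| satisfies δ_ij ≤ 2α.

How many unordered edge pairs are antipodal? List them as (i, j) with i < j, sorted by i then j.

count = 1; pairs: (1,3)

α = atan 0.35 = 19.29°;  2α = 38.58°
n_0 = (-0.1082, +0.9941)
n_1 = (-0.9295, -0.3688)
n_2 = (+0.7376, -0.6753)
n_3 = (+0.8091, +0.5877)
  (0,1): δ = 74.57°  ·
  (0,2): δ = 41.31°  ·
  (0,3): δ = 119.78°  ·
  (1,2): δ = 64.12°  ·
  (1,3): δ = 14.35°  ✓
  (2,3): δ = 101.53°  ·
antipodal pairs: 1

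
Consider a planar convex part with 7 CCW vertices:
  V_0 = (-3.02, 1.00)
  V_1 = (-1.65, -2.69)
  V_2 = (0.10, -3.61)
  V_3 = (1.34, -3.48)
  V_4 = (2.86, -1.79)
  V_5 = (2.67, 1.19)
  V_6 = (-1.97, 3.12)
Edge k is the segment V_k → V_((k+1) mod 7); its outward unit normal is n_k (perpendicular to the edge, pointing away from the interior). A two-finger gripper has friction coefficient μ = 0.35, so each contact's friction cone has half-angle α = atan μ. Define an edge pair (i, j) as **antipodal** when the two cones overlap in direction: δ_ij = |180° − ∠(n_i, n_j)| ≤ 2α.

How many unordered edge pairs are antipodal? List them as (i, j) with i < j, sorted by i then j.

count = 5; pairs: (0,4), (1,5), (2,5), (3,6), (4,6)

α = atan 0.35 = 19.29°;  2α = 38.58°
n_0 = (-0.9375, -0.3481)
n_1 = (-0.4653, -0.8851)
n_2 = (+0.1043, -0.9945)
n_3 = (+0.7435, -0.6687)
n_4 = (+0.9980, +0.0636)
n_5 = (+0.3841, +0.9233)
n_6 = (-0.8961, +0.4438)
  (0,1): δ = 138.10°  ·
  (0,2): δ = 104.38°  ·
  (0,3): δ = 62.34°  ·
  (0,4): δ = 16.72°  ✓
  (0,5): δ = 47.05°  ·
  (0,6): δ = 133.28°  ·
  (1,2): δ = 146.28°  ·
  (1,3): δ = 104.24°  ·
  (1,4): δ = 58.62°  ·
  (1,5): δ = 5.15°  ✓
  (1,6): δ = 91.38°  ·
  (2,3): δ = 137.95°  ·
  (2,4): δ = 92.34°  ·
  (2,5): δ = 28.57°  ✓
  (2,6): δ = 57.67°  ·
  (3,4): δ = 134.38°  ·
  (3,5): δ = 70.62°  ·
  (3,6): δ = 15.62°  ✓
  (4,5): δ = 116.23°  ·
  (4,6): δ = 30.00°  ✓
  (5,6): δ = 93.76°  ·
antipodal pairs: 5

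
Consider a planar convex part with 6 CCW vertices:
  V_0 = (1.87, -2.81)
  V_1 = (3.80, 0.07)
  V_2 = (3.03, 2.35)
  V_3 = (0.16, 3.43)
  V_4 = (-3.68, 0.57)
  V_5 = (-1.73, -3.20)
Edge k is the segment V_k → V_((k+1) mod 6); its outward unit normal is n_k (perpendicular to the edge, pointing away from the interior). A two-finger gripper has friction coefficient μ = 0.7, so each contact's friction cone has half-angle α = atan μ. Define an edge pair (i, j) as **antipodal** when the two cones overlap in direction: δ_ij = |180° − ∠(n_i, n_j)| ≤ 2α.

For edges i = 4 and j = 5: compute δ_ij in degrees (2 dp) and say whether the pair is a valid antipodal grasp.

δ = 111.17°, invalid

α = atan 0.7 = 34.99°;  2α = 69.98°
edge 4: e_4 = (+1.95, -3.77);  n_4 = (-0.8882, -0.4594)
edge 5: e_5 = (+3.60, +0.39);  n_5 = (+0.1077, -0.9942)
∠(n_4, n_5) = 68.83°
δ = |180° − 68.83°| = 111.17°
111.17° > 2α = 69.98°  →  invalid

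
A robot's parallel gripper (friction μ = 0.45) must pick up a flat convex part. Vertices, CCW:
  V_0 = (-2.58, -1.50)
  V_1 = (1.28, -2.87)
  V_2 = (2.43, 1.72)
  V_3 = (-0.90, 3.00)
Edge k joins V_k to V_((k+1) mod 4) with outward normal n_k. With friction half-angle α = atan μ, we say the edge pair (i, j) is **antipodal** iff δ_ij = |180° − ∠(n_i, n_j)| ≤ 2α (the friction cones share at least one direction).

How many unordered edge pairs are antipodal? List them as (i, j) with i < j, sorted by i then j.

count = 2; pairs: (0,2), (1,3)

α = atan 0.45 = 24.23°;  2α = 48.46°
n_0 = (-0.3345, -0.9424)
n_1 = (+0.9700, -0.2430)
n_2 = (+0.3588, +0.9334)
n_3 = (-0.9368, +0.3498)
  (0,1): δ = 84.52°  ·
  (0,2): δ = 1.49°  ✓
  (0,3): δ = 89.07°  ·
  (1,2): δ = 96.96°  ·
  (1,3): δ = 6.41°  ✓
  (2,3): δ = 89.45°  ·
antipodal pairs: 2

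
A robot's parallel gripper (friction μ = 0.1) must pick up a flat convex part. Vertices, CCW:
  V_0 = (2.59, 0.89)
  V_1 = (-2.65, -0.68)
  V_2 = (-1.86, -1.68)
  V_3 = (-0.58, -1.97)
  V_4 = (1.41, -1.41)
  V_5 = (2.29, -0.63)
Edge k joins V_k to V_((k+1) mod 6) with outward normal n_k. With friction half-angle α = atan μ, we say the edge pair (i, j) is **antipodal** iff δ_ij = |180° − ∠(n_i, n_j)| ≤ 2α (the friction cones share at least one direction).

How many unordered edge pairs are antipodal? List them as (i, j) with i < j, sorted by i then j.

count = 1; pairs: (0,3)

α = atan 0.1 = 5.71°;  2α = 11.42°
n_0 = (-0.2870, +0.9579)
n_1 = (-0.7847, -0.6199)
n_2 = (-0.2210, -0.9753)
n_3 = (+0.2709, -0.9626)
n_4 = (+0.6633, -0.7483)
n_5 = (+0.9811, -0.1936)
  (0,1): δ = 68.37°  ·
  (0,2): δ = 29.44°  ·
  (0,3): δ = 0.96°  ✓
  (0,4): δ = 24.87°  ·
  (0,5): δ = 62.16°  ·
  (1,2): δ = 141.07°  ·
  (1,3): δ = 112.59°  ·
  (1,4): δ = 86.76°  ·
  (1,5): δ = 49.47°  ·
  (2,3): δ = 151.52°  ·
  (2,4): δ = 125.68°  ·
  (2,5): δ = 88.40°  ·
  (3,4): δ = 154.16°  ·
  (3,5): δ = 116.88°  ·
  (4,5): δ = 142.72°  ·
antipodal pairs: 1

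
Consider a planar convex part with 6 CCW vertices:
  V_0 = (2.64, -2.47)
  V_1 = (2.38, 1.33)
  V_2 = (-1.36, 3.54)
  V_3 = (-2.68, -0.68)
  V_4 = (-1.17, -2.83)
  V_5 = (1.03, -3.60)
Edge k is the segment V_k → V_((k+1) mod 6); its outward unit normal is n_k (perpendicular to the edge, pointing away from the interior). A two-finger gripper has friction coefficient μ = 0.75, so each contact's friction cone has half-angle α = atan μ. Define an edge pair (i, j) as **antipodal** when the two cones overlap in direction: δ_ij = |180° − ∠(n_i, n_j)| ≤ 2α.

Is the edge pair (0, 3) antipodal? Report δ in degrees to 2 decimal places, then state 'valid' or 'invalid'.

δ = 31.17°, valid

α = atan 0.75 = 36.87°;  2α = 73.74°
edge 0: e_0 = (-0.26, +3.80);  n_0 = (+0.9977, +0.0683)
edge 3: e_3 = (+1.51, -2.15);  n_3 = (-0.8183, -0.5747)
∠(n_0, n_3) = 148.83°
δ = |180° − 148.83°| = 31.17°
31.17° ≤ 2α = 73.74°  →  valid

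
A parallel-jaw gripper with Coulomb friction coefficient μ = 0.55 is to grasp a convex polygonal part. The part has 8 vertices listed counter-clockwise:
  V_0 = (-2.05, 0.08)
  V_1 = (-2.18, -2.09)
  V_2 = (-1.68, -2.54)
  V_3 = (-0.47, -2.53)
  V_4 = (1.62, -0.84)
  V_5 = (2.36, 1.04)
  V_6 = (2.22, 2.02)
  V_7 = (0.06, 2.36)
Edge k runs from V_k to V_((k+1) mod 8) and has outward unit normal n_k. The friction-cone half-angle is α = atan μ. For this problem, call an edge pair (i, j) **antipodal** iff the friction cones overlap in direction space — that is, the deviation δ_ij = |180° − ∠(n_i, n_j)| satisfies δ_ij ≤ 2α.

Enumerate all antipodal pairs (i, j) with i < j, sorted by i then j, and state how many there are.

α = atan 0.55 = 28.81°;  2α = 57.62°
n_0 = (-0.9982, +0.0598)
n_1 = (-0.6690, -0.7433)
n_2 = (+0.0083, -1.0000)
n_3 = (+0.6288, -0.7776)
n_4 = (+0.9305, -0.3663)
n_5 = (+0.9899, +0.1414)
n_6 = (+0.1555, +0.9878)
n_7 = (-0.7339, +0.6792)
  (0,1): δ = 128.56°  ·
  (0,2): δ = 86.10°  ·
  (0,3): δ = 47.61°  ✓
  (0,4): δ = 18.06°  ✓
  (0,5): δ = 11.56°  ✓
  (0,6): δ = 84.48°  ·
  (0,7): δ = 140.65°  ·
  (1,2): δ = 137.54°  ·
  (1,3): δ = 99.05°  ·
  (1,4): δ = 69.50°  ·
  (1,5): δ = 39.88°  ✓
  (1,6): δ = 33.04°  ✓
  (1,7): δ = 89.20°  ·
  (2,3): δ = 141.51°  ·
  (2,4): δ = 111.96°  ·
  (2,5): δ = 82.34°  ·
  (2,6): δ = 9.42°  ✓
  (2,7): δ = 46.74°  ✓
  (3,4): δ = 150.44°  ·
  (3,5): δ = 120.83°  ·
  (3,6): δ = 47.90°  ✓
  (3,7): δ = 8.26°  ✓
  (4,5): δ = 150.38°  ·
  (4,6): δ = 77.46°  ·
  (4,7): δ = 21.30°  ✓
  (5,6): δ = 107.08°  ·
  (5,7): δ = 50.91°  ✓
  (6,7): δ = 123.84°  ·
antipodal pairs: 11

count = 11; pairs: (0,3), (0,4), (0,5), (1,5), (1,6), (2,6), (2,7), (3,6), (3,7), (4,7), (5,7)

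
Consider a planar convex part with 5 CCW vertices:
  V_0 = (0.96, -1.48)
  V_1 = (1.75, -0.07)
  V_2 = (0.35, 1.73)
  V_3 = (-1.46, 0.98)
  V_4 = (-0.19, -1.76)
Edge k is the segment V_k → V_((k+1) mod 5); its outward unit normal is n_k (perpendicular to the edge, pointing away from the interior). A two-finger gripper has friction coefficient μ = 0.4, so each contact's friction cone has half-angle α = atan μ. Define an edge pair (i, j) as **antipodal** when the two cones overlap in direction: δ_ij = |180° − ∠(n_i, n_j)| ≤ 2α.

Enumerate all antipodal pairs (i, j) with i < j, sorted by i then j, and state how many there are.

α = atan 0.4 = 21.80°;  2α = 43.60°
n_0 = (+0.8724, -0.4888)
n_1 = (+0.7894, +0.6139)
n_2 = (-0.3828, +0.9238)
n_3 = (-0.9073, -0.4205)
n_4 = (+0.2366, -0.9716)
  (0,1): δ = 112.86°  ·
  (0,2): δ = 38.23°  ✓
  (0,3): δ = 54.13°  ·
  (0,4): δ = 132.95°  ·
  (1,2): δ = 105.37°  ·
  (1,3): δ = 13.01°  ✓
  (1,4): δ = 65.81°  ·
  (2,3): δ = 87.64°  ·
  (2,4): δ = 8.82°  ✓
  (3,4): δ = 101.18°  ·
antipodal pairs: 3

count = 3; pairs: (0,2), (1,3), (2,4)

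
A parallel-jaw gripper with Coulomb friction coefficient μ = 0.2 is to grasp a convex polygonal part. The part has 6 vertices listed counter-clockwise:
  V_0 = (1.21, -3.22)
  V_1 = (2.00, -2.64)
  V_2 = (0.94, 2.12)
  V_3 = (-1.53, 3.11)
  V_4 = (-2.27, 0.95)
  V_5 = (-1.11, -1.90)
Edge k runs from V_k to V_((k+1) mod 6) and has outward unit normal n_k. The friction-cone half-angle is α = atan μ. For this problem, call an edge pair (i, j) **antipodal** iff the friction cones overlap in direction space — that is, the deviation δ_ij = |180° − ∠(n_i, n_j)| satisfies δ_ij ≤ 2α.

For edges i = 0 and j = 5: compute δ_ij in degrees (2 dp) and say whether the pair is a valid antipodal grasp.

δ = 114.08°, invalid

α = atan 0.2 = 11.31°;  2α = 22.62°
edge 0: e_0 = (+0.79, +0.58);  n_0 = (+0.5918, -0.8061)
edge 5: e_5 = (+2.32, -1.32);  n_5 = (-0.4945, -0.8692)
∠(n_0, n_5) = 65.92°
δ = |180° − 65.92°| = 114.08°
114.08° > 2α = 22.62°  →  invalid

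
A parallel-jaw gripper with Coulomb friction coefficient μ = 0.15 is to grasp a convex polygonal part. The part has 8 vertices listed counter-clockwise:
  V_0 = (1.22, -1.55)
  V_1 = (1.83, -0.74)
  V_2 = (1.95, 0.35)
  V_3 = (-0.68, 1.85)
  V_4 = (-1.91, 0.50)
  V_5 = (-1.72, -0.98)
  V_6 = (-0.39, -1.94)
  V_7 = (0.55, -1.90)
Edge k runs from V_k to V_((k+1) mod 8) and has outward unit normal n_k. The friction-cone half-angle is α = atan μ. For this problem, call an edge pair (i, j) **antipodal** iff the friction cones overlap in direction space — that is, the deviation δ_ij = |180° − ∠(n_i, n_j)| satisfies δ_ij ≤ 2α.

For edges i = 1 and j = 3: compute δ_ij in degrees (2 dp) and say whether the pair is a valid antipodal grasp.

δ = 36.05°, invalid

α = atan 0.15 = 8.53°;  2α = 17.06°
edge 1: e_1 = (+0.12, +1.09);  n_1 = (+0.9940, -0.1094)
edge 3: e_3 = (-1.23, -1.35);  n_3 = (-0.7392, +0.6735)
∠(n_1, n_3) = 143.95°
δ = |180° − 143.95°| = 36.05°
36.05° > 2α = 17.06°  →  invalid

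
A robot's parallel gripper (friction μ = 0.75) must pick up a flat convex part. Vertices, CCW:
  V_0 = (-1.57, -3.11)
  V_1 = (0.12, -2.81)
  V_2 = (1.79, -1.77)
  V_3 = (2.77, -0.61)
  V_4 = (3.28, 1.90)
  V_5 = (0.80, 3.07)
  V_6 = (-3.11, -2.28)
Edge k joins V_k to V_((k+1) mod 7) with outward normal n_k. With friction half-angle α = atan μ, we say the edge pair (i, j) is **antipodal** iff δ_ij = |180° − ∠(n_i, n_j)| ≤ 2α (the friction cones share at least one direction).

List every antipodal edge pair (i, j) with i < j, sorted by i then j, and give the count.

count = 8; pairs: (0,4), (0,5), (1,4), (1,5), (2,5), (3,5), (3,6), (4,6)

α = atan 0.75 = 36.87°;  2α = 73.74°
n_0 = (+0.1748, -0.9846)
n_1 = (+0.5286, -0.8489)
n_2 = (+0.7639, -0.6454)
n_3 = (+0.9800, -0.1991)
n_4 = (+0.4267, +0.9044)
n_5 = (-0.8074, +0.5901)
n_6 = (-0.4744, -0.8803)
  (0,1): δ = 158.15°  ·
  (0,2): δ = 140.26°  ·
  (0,3): δ = 111.55°  ·
  (0,4): δ = 35.32°  ✓
  (0,5): δ = 43.77°  ✓
  (0,6): δ = 141.61°  ·
  (1,2): δ = 162.10°  ·
  (1,3): δ = 133.40°  ·
  (1,4): δ = 57.17°  ✓
  (1,5): δ = 21.93°  ✓
  (1,6): δ = 119.76°  ·
  (2,3): δ = 151.29°  ·
  (2,4): δ = 75.06°  ·
  (2,5): δ = 4.03°  ✓
  (2,6): δ = 101.87°  ·
  (3,4): δ = 103.77°  ·
  (3,5): δ = 24.68°  ✓
  (3,6): δ = 73.16°  ✓
  (4,5): δ = 100.90°  ·
  (4,6): δ = 3.07°  ✓
  (5,6): δ = 82.16°  ·
antipodal pairs: 8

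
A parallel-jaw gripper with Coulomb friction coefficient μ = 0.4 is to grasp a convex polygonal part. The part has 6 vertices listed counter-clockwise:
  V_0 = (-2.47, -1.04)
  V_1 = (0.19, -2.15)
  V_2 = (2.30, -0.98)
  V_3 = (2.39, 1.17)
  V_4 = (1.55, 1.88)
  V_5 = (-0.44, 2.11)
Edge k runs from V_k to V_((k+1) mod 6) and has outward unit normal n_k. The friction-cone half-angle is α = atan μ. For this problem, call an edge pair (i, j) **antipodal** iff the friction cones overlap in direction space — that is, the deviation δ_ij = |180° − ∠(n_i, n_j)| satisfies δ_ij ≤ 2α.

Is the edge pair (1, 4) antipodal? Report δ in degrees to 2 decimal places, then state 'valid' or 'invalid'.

α = atan 0.4 = 21.80°;  2α = 43.60°
edge 1: e_1 = (+2.11, +1.17);  n_1 = (+0.4849, -0.8745)
edge 4: e_4 = (-1.99, +0.23);  n_4 = (+0.1148, +0.9934)
∠(n_1, n_4) = 144.40°
δ = |180° − 144.40°| = 35.60°
35.60° ≤ 2α = 43.60°  →  valid

δ = 35.60°, valid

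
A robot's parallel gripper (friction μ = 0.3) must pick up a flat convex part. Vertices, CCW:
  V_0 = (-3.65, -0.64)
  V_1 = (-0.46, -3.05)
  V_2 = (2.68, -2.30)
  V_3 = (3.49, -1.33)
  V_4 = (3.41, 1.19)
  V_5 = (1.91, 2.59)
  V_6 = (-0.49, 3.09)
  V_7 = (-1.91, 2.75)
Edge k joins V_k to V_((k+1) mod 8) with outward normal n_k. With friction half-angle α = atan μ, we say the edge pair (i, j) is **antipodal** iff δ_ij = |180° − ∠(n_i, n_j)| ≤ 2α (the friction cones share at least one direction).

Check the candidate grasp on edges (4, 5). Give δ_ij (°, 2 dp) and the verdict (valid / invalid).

δ = 148.74°, invalid

α = atan 0.3 = 16.70°;  2α = 33.40°
edge 4: e_4 = (-1.50, +1.40);  n_4 = (+0.6823, +0.7311)
edge 5: e_5 = (-2.40, +0.50);  n_5 = (+0.2040, +0.9790)
∠(n_4, n_5) = 31.26°
δ = |180° − 31.26°| = 148.74°
148.74° > 2α = 33.40°  →  invalid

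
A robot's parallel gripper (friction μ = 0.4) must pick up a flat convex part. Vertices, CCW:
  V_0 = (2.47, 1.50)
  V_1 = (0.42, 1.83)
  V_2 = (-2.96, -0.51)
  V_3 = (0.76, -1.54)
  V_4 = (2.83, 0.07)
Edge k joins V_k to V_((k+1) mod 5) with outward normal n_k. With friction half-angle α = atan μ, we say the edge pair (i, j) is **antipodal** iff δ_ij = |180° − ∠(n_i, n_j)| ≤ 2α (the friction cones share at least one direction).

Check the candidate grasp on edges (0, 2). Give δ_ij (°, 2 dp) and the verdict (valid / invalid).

α = atan 0.4 = 21.80°;  2α = 43.60°
edge 0: e_0 = (-2.05, +0.33);  n_0 = (+0.1589, +0.9873)
edge 2: e_2 = (+3.72, -1.03);  n_2 = (-0.2668, -0.9637)
∠(n_0, n_2) = 173.67°
δ = |180° − 173.67°| = 6.33°
6.33° ≤ 2α = 43.60°  →  valid

δ = 6.33°, valid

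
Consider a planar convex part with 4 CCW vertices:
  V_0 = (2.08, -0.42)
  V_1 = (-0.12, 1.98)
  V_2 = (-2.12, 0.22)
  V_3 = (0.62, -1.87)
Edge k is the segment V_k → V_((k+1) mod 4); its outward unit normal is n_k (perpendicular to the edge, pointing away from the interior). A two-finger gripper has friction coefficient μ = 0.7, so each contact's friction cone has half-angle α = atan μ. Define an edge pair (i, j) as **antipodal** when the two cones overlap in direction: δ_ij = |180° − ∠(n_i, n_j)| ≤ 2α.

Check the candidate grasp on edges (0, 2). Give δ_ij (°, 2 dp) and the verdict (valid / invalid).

α = atan 0.7 = 34.99°;  2α = 69.98°
edge 0: e_0 = (-2.20, +2.40);  n_0 = (+0.7372, +0.6757)
edge 2: e_2 = (+2.74, -2.09);  n_2 = (-0.6065, -0.7951)
∠(n_0, n_2) = 169.85°
δ = |180° − 169.85°| = 10.15°
10.15° ≤ 2α = 69.98°  →  valid

δ = 10.15°, valid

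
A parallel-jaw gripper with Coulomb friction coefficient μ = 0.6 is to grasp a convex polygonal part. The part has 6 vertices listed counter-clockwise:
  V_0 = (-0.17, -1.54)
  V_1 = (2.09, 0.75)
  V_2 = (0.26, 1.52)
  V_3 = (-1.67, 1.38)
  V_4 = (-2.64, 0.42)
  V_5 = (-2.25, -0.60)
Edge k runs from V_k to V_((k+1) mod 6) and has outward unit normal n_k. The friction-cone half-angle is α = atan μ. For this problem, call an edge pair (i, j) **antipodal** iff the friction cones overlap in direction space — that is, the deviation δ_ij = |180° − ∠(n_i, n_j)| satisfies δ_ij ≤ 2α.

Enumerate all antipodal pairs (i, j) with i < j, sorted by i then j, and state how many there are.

count = 5; pairs: (0,2), (0,3), (1,4), (1,5), (2,5)

α = atan 0.6 = 30.96°;  2α = 61.93°
n_0 = (+0.7118, -0.7024)
n_1 = (+0.3878, +0.9217)
n_2 = (-0.0723, +0.9974)
n_3 = (-0.7034, +0.7108)
n_4 = (-0.9341, -0.3571)
n_5 = (-0.4118, -0.9113)
  (0,1): δ = 68.20°  ·
  (0,2): δ = 41.23°  ✓
  (0,3): δ = 0.67°  ✓
  (0,4): δ = 65.55°  ·
  (0,5): δ = 110.30°  ·
  (1,2): δ = 153.03°  ·
  (1,3): δ = 112.48°  ·
  (1,4): δ = 46.26°  ✓
  (1,5): δ = 1.50°  ✓
  (2,3): δ = 139.45°  ·
  (2,4): δ = 73.22°  ·
  (2,5): δ = 28.47°  ✓
  (3,4): δ = 113.78°  ·
  (3,5): δ = 69.02°  ·
  (4,5): δ = 135.24°  ·
antipodal pairs: 5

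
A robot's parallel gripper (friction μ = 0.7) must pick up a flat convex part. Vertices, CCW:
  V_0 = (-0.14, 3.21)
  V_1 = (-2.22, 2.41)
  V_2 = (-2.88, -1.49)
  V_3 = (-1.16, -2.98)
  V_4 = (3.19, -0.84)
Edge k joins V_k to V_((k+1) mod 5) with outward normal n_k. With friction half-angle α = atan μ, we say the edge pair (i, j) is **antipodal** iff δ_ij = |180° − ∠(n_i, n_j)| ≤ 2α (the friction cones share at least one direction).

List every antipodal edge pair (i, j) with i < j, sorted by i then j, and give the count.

α = atan 0.7 = 34.99°;  2α = 69.98°
n_0 = (-0.3590, +0.9333)
n_1 = (-0.9860, +0.1669)
n_2 = (-0.6548, -0.7558)
n_3 = (+0.4414, -0.8973)
n_4 = (+0.7724, +0.6351)
  (0,1): δ = 120.64°  ·
  (0,2): δ = 61.94°  ✓
  (0,3): δ = 5.16°  ✓
  (0,4): δ = 108.39°  ·
  (1,2): δ = 121.30°  ·
  (1,3): δ = 54.20°  ✓
  (1,4): δ = 49.03°  ✓
  (2,3): δ = 112.90°  ·
  (2,4): δ = 9.67°  ✓
  (3,4): δ = 76.77°  ·
antipodal pairs: 5

count = 5; pairs: (0,2), (0,3), (1,3), (1,4), (2,4)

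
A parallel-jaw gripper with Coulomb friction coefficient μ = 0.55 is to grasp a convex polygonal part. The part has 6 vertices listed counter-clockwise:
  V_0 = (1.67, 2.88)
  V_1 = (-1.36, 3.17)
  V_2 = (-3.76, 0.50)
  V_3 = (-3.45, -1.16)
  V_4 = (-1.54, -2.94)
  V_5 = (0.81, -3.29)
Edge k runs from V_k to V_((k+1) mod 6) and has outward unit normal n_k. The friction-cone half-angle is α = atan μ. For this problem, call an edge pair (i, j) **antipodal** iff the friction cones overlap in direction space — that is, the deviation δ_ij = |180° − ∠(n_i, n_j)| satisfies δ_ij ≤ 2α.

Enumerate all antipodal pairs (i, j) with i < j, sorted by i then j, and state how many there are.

α = atan 0.55 = 28.81°;  2α = 57.62°
n_0 = (+0.0953, +0.9955)
n_1 = (-0.7437, +0.6685)
n_2 = (-0.9830, -0.1836)
n_3 = (-0.6818, -0.7316)
n_4 = (-0.1473, -0.9891)
n_5 = (+0.9904, -0.1380)
  (0,1): δ = 126.48°  ·
  (0,2): δ = 73.95°  ·
  (0,3): δ = 37.52°  ✓
  (0,4): δ = 3.00°  ✓
  (0,5): δ = 87.53°  ·
  (1,2): δ = 127.47°  ·
  (1,3): δ = 91.03°  ·
  (1,4): δ = 56.52°  ✓
  (1,5): δ = 34.02°  ✓
  (2,3): δ = 143.56°  ·
  (2,4): δ = 109.05°  ·
  (2,5): δ = 18.51°  ✓
  (3,4): δ = 145.49°  ·
  (3,5): δ = 54.95°  ✓
  (4,5): δ = 89.46°  ·
antipodal pairs: 6

count = 6; pairs: (0,3), (0,4), (1,4), (1,5), (2,5), (3,5)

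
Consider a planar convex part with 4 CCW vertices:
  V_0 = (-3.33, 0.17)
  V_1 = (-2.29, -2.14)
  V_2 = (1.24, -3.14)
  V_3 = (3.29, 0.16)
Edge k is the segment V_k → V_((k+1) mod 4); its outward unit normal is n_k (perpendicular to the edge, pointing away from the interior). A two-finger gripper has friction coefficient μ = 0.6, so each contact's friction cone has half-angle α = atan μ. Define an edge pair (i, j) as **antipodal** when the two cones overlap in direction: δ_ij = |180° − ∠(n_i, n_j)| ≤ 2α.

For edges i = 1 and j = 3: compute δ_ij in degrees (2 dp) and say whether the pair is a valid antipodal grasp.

δ = 15.73°, valid

α = atan 0.6 = 30.96°;  2α = 61.93°
edge 1: e_1 = (+3.53, -1.00);  n_1 = (-0.2726, -0.9621)
edge 3: e_3 = (-6.62, +0.01);  n_3 = (+0.0015, +1.0000)
∠(n_1, n_3) = 164.27°
δ = |180° − 164.27°| = 15.73°
15.73° ≤ 2α = 61.93°  →  valid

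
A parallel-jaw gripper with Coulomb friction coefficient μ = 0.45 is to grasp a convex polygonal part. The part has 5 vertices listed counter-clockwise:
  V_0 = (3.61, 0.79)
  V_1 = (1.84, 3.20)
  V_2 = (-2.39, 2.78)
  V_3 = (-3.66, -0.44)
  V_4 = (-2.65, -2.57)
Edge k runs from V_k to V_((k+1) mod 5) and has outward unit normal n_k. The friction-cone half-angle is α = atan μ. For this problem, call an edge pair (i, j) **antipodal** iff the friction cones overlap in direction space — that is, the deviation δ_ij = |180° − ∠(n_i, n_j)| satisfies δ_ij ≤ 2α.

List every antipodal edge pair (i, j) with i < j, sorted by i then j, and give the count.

count = 3; pairs: (0,3), (1,4), (2,4)

α = atan 0.45 = 24.23°;  2α = 48.46°
n_0 = (+0.8060, +0.5919)
n_1 = (-0.0988, +0.9951)
n_2 = (-0.9303, +0.3669)
n_3 = (-0.9036, -0.4285)
n_4 = (+0.4729, -0.8811)
  (0,1): δ = 120.62°  ·
  (0,2): δ = 57.82°  ·
  (0,3): δ = 10.93°  ✓
  (0,4): δ = 81.93°  ·
  (1,2): δ = 117.20°  ·
  (1,3): δ = 70.30°  ·
  (1,4): δ = 22.55°  ✓
  (2,3): δ = 133.11°  ·
  (2,4): δ = 40.25°  ✓
  (3,4): δ = 87.15°  ·
antipodal pairs: 3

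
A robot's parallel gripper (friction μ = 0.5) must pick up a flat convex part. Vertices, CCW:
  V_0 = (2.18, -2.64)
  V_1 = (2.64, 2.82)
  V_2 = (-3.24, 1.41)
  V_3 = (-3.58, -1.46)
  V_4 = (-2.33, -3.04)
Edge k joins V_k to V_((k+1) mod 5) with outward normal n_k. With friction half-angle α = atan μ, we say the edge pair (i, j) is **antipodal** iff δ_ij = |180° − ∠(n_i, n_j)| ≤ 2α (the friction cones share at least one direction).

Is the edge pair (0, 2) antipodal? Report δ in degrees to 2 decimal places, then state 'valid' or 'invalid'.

α = atan 0.5 = 26.57°;  2α = 53.13°
edge 0: e_0 = (+0.46, +5.46);  n_0 = (+0.9965, -0.0840)
edge 2: e_2 = (-0.34, -2.87);  n_2 = (-0.9931, +0.1176)
∠(n_0, n_2) = 178.06°
δ = |180° − 178.06°| = 1.94°
1.94° ≤ 2α = 53.13°  →  valid

δ = 1.94°, valid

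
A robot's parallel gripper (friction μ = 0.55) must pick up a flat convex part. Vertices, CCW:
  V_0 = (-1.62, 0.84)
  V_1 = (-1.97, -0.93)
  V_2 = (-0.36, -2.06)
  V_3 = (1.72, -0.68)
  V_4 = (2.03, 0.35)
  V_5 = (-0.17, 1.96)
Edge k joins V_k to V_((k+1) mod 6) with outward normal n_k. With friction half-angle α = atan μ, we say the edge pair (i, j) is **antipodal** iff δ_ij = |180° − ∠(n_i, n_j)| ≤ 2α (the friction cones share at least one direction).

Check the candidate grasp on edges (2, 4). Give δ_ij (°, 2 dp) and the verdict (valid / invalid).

δ = 69.76°, invalid

α = atan 0.55 = 28.81°;  2α = 57.62°
edge 2: e_2 = (+2.08, +1.38);  n_2 = (+0.5528, -0.8333)
edge 4: e_4 = (-2.20, +1.61);  n_4 = (+0.5906, +0.8070)
∠(n_2, n_4) = 110.24°
δ = |180° − 110.24°| = 69.76°
69.76° > 2α = 57.62°  →  invalid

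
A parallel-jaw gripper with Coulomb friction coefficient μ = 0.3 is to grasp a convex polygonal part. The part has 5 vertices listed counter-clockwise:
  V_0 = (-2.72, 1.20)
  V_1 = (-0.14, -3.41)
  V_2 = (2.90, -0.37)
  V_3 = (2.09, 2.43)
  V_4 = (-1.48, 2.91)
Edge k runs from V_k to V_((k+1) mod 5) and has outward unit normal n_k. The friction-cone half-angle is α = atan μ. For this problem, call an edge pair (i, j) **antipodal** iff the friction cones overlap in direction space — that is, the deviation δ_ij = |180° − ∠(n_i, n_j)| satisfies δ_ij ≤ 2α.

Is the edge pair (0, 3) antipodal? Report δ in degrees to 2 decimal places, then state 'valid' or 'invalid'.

δ = 53.11°, invalid

α = atan 0.3 = 16.70°;  2α = 33.40°
edge 0: e_0 = (+2.58, -4.61);  n_0 = (-0.8726, -0.4884)
edge 3: e_3 = (-3.57, +0.48);  n_3 = (+0.1333, +0.9911)
∠(n_0, n_3) = 126.89°
δ = |180° − 126.89°| = 53.11°
53.11° > 2α = 33.40°  →  invalid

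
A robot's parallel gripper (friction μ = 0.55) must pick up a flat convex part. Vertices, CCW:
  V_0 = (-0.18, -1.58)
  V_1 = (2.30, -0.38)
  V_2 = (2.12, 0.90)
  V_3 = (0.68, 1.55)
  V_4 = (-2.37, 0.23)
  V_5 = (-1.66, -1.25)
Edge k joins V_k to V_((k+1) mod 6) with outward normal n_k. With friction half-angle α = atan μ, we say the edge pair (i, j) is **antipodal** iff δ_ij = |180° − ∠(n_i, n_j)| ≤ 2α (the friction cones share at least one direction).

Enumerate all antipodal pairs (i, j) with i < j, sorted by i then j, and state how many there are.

count = 6; pairs: (0,2), (0,3), (1,4), (2,4), (2,5), (3,5)

α = atan 0.55 = 28.81°;  2α = 57.62°
n_0 = (+0.4356, -0.9002)
n_1 = (+0.9903, +0.1393)
n_2 = (+0.4114, +0.9114)
n_3 = (-0.3972, +0.9177)
n_4 = (-0.9016, -0.4325)
n_5 = (-0.2176, -0.9760)
  (0,1): δ = 107.82°  ·
  (0,2): δ = 50.11°  ✓
  (0,3): δ = 2.42°  ✓
  (0,4): δ = 89.81°  ·
  (0,5): δ = 141.61°  ·
  (1,2): δ = 122.30°  ·
  (1,3): δ = 74.60°  ·
  (1,4): δ = 17.62°  ✓
  (1,5): δ = 69.43°  ·
  (2,3): δ = 132.30°  ·
  (2,4): δ = 40.08°  ✓
  (2,5): δ = 11.72°  ✓
  (3,4): δ = 87.77°  ·
  (3,5): δ = 35.97°  ✓
  (4,5): δ = 128.20°  ·
antipodal pairs: 6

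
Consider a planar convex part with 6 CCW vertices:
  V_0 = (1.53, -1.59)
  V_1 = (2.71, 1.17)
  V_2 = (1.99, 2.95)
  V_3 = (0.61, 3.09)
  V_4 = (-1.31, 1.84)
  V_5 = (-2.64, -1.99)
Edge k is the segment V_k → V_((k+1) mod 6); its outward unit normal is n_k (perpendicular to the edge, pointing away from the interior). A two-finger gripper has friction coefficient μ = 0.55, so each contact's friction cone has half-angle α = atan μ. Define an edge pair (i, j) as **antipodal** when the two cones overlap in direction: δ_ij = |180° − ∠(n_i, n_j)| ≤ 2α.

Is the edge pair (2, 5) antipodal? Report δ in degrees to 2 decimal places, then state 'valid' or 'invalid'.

δ = 11.27°, valid

α = atan 0.55 = 28.81°;  2α = 57.62°
edge 2: e_2 = (-1.38, +0.14);  n_2 = (+0.1009, +0.9949)
edge 5: e_5 = (+4.17, +0.40);  n_5 = (+0.0955, -0.9954)
∠(n_2, n_5) = 168.73°
δ = |180° − 168.73°| = 11.27°
11.27° ≤ 2α = 57.62°  →  valid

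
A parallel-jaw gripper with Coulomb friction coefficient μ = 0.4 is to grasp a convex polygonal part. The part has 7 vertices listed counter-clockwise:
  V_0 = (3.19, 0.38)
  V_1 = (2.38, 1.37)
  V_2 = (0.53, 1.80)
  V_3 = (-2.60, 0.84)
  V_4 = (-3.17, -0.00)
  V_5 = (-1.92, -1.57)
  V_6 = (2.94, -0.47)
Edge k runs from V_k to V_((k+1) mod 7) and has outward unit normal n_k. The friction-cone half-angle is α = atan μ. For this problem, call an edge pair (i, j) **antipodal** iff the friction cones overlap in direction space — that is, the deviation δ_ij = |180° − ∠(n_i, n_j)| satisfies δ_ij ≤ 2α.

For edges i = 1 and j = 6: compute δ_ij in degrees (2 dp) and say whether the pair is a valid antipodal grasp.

δ = 86.70°, invalid

α = atan 0.4 = 21.80°;  2α = 43.60°
edge 1: e_1 = (-1.85, +0.43);  n_1 = (+0.2264, +0.9740)
edge 6: e_6 = (+0.25, +0.85);  n_6 = (+0.9594, -0.2822)
∠(n_1, n_6) = 93.30°
δ = |180° − 93.30°| = 86.70°
86.70° > 2α = 43.60°  →  invalid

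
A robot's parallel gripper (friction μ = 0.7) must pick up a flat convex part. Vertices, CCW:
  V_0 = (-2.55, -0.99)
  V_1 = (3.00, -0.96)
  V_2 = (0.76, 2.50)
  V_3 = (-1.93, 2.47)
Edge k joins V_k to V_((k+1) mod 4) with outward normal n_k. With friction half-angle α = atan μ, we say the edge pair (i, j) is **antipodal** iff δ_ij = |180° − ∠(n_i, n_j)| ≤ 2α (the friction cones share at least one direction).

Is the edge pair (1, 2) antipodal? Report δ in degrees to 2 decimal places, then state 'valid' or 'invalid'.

α = atan 0.7 = 34.99°;  2α = 69.98°
edge 1: e_1 = (-2.24, +3.46);  n_1 = (+0.8394, +0.5435)
edge 2: e_2 = (-2.69, -0.03);  n_2 = (-0.0112, +0.9999)
∠(n_1, n_2) = 57.72°
δ = |180° − 57.72°| = 122.28°
122.28° > 2α = 69.98°  →  invalid

δ = 122.28°, invalid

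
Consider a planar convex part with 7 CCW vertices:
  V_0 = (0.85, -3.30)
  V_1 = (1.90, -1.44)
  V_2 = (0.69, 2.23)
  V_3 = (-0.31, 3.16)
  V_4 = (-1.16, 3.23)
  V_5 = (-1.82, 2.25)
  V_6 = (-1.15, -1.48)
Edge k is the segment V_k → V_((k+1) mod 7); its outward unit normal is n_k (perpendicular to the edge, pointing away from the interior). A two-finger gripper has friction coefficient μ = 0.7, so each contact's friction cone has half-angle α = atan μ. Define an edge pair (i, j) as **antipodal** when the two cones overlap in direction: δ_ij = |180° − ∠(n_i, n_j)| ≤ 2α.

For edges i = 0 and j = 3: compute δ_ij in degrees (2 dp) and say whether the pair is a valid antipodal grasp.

δ = 65.26°, valid

α = atan 0.7 = 34.99°;  2α = 69.98°
edge 0: e_0 = (+1.05, +1.86);  n_0 = (+0.8708, -0.4916)
edge 3: e_3 = (-0.85, +0.07);  n_3 = (+0.0821, +0.9966)
∠(n_0, n_3) = 114.74°
δ = |180° − 114.74°| = 65.26°
65.26° ≤ 2α = 69.98°  →  valid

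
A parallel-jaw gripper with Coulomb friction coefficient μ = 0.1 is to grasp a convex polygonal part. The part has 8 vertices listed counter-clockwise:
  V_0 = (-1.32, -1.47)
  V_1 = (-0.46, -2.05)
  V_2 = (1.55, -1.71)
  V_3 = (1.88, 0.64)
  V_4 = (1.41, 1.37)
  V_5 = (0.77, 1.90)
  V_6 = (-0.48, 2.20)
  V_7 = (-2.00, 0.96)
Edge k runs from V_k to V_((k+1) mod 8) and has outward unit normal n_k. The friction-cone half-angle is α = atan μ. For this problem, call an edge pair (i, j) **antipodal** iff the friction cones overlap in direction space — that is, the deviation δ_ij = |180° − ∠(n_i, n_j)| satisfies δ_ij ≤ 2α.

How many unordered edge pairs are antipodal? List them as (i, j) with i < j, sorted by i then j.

α = atan 0.1 = 5.71°;  2α = 11.42°
n_0 = (-0.5591, -0.8291)
n_1 = (+0.1668, -0.9860)
n_2 = (+0.9903, -0.1391)
n_3 = (+0.8408, +0.5413)
n_4 = (+0.6378, +0.7702)
n_5 = (+0.2334, +0.9724)
n_6 = (-0.6321, +0.7749)
n_7 = (-0.9630, -0.2695)
  (0,1): δ = 136.40°  ·
  (0,2): δ = 64.00°  ·
  (0,3): δ = 23.23°  ·
  (0,4): δ = 5.63°  ✓
  (0,5): δ = 20.50°  ·
  (0,6): δ = 73.20°  ·
  (0,7): δ = 139.63°  ·
  (1,2): δ = 107.59°  ·
  (1,3): δ = 66.83°  ·
  (1,4): δ = 49.23°  ·
  (1,5): δ = 23.10°  ·
  (1,6): δ = 29.61°  ·
  (1,7): δ = 96.03°  ·
  (2,3): δ = 139.23°  ·
  (2,4): δ = 121.64°  ·
  (2,5): δ = 95.50°  ·
  (2,6): δ = 42.80°  ·
  (2,7): δ = 23.63°  ·
  (3,4): δ = 162.40°  ·
  (3,5): δ = 136.27°  ·
  (3,6): δ = 83.57°  ·
  (3,7): δ = 17.14°  ·
  (4,5): δ = 153.87°  ·
  (4,6): δ = 101.16°  ·
  (4,7): δ = 34.74°  ·
  (5,6): δ = 127.30°  ·
  (5,7): δ = 60.87°  ·
  (6,7): δ = 113.57°  ·
antipodal pairs: 1

count = 1; pairs: (0,4)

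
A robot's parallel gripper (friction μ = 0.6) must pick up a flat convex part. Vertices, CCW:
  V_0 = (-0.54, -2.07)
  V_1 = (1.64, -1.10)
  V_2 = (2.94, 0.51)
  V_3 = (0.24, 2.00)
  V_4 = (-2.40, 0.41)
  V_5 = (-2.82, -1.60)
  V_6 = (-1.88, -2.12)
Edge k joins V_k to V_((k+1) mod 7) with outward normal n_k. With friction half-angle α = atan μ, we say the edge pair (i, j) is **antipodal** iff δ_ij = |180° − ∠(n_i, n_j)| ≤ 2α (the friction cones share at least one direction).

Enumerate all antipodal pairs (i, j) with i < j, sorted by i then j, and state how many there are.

α = atan 0.6 = 30.96°;  2α = 61.93°
n_0 = (+0.4065, -0.9136)
n_1 = (+0.7780, -0.6282)
n_2 = (+0.4832, +0.8755)
n_3 = (-0.5159, +0.8566)
n_4 = (-0.9789, +0.2045)
n_5 = (-0.4841, -0.8750)
n_6 = (+0.0373, -0.9993)
  (0,1): δ = 152.91°  ·
  (0,2): δ = 52.88°  ✓
  (0,3): δ = 7.07°  ✓
  (0,4): δ = 54.21°  ✓
  (0,5): δ = 127.06°  ·
  (0,6): δ = 158.15°  ·
  (1,2): δ = 79.97°  ·
  (1,3): δ = 20.02°  ✓
  (1,4): δ = 27.12°  ✓
  (1,5): δ = 99.97°  ·
  (1,6): δ = 131.06°  ·
  (2,3): δ = 120.05°  ·
  (2,4): δ = 72.91°  ·
  (2,5): δ = 0.06°  ✓
  (2,6): δ = 31.03°  ✓
  (3,4): δ = 132.86°  ·
  (3,5): δ = 60.01°  ✓
  (3,6): δ = 28.92°  ✓
  (4,5): δ = 107.15°  ·
  (4,6): δ = 76.06°  ·
  (5,6): δ = 148.91°  ·
antipodal pairs: 9

count = 9; pairs: (0,2), (0,3), (0,4), (1,3), (1,4), (2,5), (2,6), (3,5), (3,6)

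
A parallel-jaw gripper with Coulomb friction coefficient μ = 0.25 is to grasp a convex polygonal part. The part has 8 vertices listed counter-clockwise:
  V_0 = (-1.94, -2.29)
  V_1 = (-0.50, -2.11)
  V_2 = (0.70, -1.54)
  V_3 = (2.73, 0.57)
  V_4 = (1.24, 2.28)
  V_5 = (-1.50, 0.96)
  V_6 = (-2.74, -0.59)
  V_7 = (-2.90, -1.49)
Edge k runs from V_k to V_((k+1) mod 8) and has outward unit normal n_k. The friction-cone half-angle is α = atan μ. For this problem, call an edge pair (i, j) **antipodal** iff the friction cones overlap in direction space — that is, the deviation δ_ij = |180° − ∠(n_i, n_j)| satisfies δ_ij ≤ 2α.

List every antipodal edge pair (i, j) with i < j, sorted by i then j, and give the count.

α = atan 0.25 = 14.04°;  2α = 28.07°
n_0 = (+0.1240, -0.9923)
n_1 = (+0.4291, -0.9033)
n_2 = (+0.7206, -0.6933)
n_3 = (+0.7539, +0.6569)
n_4 = (-0.4340, +0.9009)
n_5 = (-0.7809, +0.6247)
n_6 = (-0.9846, +0.1750)
n_7 = (-0.6402, -0.7682)
  (0,1): δ = 161.72°  ·
  (0,2): δ = 141.02°  ·
  (0,3): δ = 56.06°  ·
  (0,4): δ = 18.60°  ✓
  (0,5): δ = 44.22°  ·
  (0,6): δ = 72.79°  ·
  (0,7): δ = 133.07°  ·
  (1,2): δ = 159.30°  ·
  (1,3): δ = 74.34°  ·
  (1,4): δ = 0.31°  ✓
  (1,5): δ = 25.93°  ✓
  (1,6): δ = 54.51°  ·
  (1,7): δ = 114.79°  ·
  (2,3): δ = 95.04°  ·
  (2,4): δ = 20.38°  ✓
  (2,5): δ = 5.23°  ✓
  (2,6): δ = 33.81°  ·
  (2,7): δ = 94.09°  ·
  (3,4): δ = 105.34°  ·
  (3,5): δ = 79.73°  ·
  (3,6): δ = 51.15°  ·
  (3,7): δ = 9.13°  ✓
  (4,5): δ = 154.38°  ·
  (4,6): δ = 125.80°  ·
  (4,7): δ = 65.53°  ·
  (5,6): δ = 151.42°  ·
  (5,7): δ = 91.15°  ·
  (6,7): δ = 119.72°  ·
antipodal pairs: 6

count = 6; pairs: (0,4), (1,4), (1,5), (2,4), (2,5), (3,7)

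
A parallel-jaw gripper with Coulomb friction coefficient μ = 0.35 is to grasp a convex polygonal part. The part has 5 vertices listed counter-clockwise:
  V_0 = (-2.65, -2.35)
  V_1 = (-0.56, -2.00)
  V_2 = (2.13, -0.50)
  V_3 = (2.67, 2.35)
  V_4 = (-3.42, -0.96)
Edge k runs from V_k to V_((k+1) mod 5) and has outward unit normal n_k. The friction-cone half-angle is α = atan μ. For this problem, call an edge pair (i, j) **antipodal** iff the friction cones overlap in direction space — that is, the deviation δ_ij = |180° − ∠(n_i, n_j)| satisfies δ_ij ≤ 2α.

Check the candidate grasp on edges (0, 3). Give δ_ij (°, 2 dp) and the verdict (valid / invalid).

α = atan 0.35 = 19.29°;  2α = 38.58°
edge 0: e_0 = (+2.09, +0.35);  n_0 = (+0.1652, -0.9863)
edge 3: e_3 = (-6.09, -3.31);  n_3 = (-0.4775, +0.8786)
∠(n_0, n_3) = 160.98°
δ = |180° − 160.98°| = 19.02°
19.02° ≤ 2α = 38.58°  →  valid

δ = 19.02°, valid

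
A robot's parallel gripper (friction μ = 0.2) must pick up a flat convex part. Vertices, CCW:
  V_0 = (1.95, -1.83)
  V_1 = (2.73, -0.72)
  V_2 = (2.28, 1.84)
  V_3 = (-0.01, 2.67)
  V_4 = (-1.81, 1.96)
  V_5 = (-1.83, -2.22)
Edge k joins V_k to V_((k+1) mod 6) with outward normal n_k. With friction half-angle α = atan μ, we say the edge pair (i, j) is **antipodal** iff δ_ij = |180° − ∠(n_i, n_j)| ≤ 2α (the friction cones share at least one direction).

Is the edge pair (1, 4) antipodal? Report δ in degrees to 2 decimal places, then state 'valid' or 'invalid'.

α = atan 0.2 = 11.31°;  2α = 22.62°
edge 1: e_1 = (-0.45, +2.56);  n_1 = (+0.9849, +0.1731)
edge 4: e_4 = (-0.02, -4.18);  n_4 = (-1.0000, +0.0048)
∠(n_1, n_4) = 169.76°
δ = |180° − 169.76°| = 10.24°
10.24° ≤ 2α = 22.62°  →  valid

δ = 10.24°, valid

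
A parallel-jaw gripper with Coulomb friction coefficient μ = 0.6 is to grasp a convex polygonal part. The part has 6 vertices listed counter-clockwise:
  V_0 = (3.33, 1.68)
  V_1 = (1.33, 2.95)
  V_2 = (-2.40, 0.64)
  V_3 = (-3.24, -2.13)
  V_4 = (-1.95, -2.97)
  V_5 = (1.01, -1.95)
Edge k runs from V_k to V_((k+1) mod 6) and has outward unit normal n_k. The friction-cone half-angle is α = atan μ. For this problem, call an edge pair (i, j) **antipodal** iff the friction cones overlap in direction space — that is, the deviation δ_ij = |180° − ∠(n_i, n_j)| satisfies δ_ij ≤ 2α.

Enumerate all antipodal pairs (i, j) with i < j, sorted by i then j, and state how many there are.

α = atan 0.6 = 30.96°;  2α = 61.93°
n_0 = (+0.5361, +0.8442)
n_1 = (-0.5265, +0.8502)
n_2 = (-0.9570, +0.2902)
n_3 = (-0.5457, -0.8380)
n_4 = (+0.3258, -0.9454)
n_5 = (+0.8426, -0.5385)
  (0,1): δ = 115.81°  ·
  (0,2): δ = 74.45°  ·
  (0,3): δ = 0.66°  ✓
  (0,4): δ = 51.43°  ✓
  (0,5): δ = 89.83°  ·
  (1,2): δ = 138.64°  ·
  (1,3): δ = 64.84°  ·
  (1,4): δ = 12.76°  ✓
  (1,5): δ = 25.65°  ✓
  (2,3): δ = 106.20°  ·
  (2,4): δ = 54.12°  ✓
  (2,5): δ = 15.71°  ✓
  (3,4): δ = 127.92°  ·
  (3,5): δ = 89.51°  ·
  (4,5): δ = 141.60°  ·
antipodal pairs: 6

count = 6; pairs: (0,3), (0,4), (1,4), (1,5), (2,4), (2,5)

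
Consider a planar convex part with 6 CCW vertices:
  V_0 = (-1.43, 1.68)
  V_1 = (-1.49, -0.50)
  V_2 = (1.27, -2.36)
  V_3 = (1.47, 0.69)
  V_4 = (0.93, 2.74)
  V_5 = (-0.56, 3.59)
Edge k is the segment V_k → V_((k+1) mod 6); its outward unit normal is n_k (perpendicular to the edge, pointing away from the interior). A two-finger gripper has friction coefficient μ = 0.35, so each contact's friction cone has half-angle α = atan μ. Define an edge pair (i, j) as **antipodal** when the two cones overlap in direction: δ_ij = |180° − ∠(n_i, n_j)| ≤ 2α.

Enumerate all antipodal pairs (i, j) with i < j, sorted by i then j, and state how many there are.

α = atan 0.35 = 19.29°;  2α = 38.58°
n_0 = (-0.9996, +0.0275)
n_1 = (-0.5589, -0.8293)
n_2 = (+0.9979, -0.0654)
n_3 = (+0.9670, +0.2547)
n_4 = (+0.4955, +0.8686)
n_5 = (-0.9100, +0.4145)
  (0,1): δ = 122.40°  ·
  (0,2): δ = 2.18°  ✓
  (0,3): δ = 16.33°  ✓
  (0,4): δ = 61.87°  ·
  (0,5): δ = 157.09°  ·
  (1,2): δ = 59.78°  ·
  (1,3): δ = 41.27°  ·
  (1,4): δ = 4.27°  ✓
  (1,5): δ = 99.49°  ·
  (2,3): δ = 161.49°  ·
  (2,4): δ = 115.95°  ·
  (2,5): δ = 20.74°  ✓
  (3,4): δ = 134.46°  ·
  (3,5): δ = 39.25°  ·
  (4,5): δ = 84.79°  ·
antipodal pairs: 4

count = 4; pairs: (0,2), (0,3), (1,4), (2,5)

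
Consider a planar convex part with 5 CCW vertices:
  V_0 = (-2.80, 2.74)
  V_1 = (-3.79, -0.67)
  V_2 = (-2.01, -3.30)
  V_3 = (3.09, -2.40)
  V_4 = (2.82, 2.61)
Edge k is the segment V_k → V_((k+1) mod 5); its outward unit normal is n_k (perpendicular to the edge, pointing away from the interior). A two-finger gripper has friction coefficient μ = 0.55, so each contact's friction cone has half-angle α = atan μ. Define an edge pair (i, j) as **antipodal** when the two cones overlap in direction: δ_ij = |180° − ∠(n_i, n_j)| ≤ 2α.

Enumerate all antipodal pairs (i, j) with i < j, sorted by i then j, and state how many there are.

α = atan 0.55 = 28.81°;  2α = 57.62°
n_0 = (-0.9603, +0.2788)
n_1 = (-0.8282, -0.5605)
n_2 = (+0.1738, -0.9848)
n_3 = (+0.9986, +0.0538)
n_4 = (+0.0231, +0.9997)
  (0,1): δ = 129.72°  ·
  (0,2): δ = 63.80°  ·
  (0,3): δ = 19.27°  ✓
  (0,4): δ = 104.86°  ·
  (1,2): δ = 114.08°  ·
  (1,3): δ = 31.01°  ✓
  (1,4): δ = 54.58°  ✓
  (2,3): δ = 96.92°  ·
  (2,4): δ = 11.33°  ✓
  (3,4): δ = 94.41°  ·
antipodal pairs: 4

count = 4; pairs: (0,3), (1,3), (1,4), (2,4)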